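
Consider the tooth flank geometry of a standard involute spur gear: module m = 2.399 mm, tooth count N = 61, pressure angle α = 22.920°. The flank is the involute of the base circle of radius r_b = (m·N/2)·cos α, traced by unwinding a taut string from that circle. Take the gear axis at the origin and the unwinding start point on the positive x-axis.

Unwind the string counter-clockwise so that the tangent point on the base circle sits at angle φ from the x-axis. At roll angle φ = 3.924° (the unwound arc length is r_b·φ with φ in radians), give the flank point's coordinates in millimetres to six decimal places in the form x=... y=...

pitch radius r_p = m·N/2 = 2.399·61/2 = 73.169500
base radius r_b = r_p·cos α = 73.169500·cos 22.920° = 67.392733
roll angle φ = 3.924° = 0.06848672 rad
x = r_b·(cos φ + φ·sin φ) = 67.392733·(0.99765570 + 0.06848672·0.06843319) = 67.550598
y = r_b·(sin φ − φ·cos φ) = 67.392733·(0.06843319 − 0.06848672·0.99765570) = 0.007213

x=67.550598 y=0.007213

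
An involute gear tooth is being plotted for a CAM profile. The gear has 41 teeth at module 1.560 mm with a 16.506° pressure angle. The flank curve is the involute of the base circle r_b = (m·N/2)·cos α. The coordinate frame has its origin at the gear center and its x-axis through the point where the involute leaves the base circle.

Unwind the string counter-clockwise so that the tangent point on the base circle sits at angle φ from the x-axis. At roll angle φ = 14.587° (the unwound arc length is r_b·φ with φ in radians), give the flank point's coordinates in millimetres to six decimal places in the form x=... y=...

pitch radius r_p = m·N/2 = 1.560·41/2 = 31.980000
base radius r_b = r_p·cos α = 31.980000·cos 16.506° = 30.662104
roll angle φ = 14.587° = 0.25459118 rad
x = r_b·(cos φ + φ·sin φ) = 30.662104·(0.96776634 + 0.25459118·0.25184979) = 31.639767
y = r_b·(sin φ − φ·cos φ) = 30.662104·(0.25184979 − 0.25459118·0.96776634) = 0.167569

x=31.639767 y=0.167569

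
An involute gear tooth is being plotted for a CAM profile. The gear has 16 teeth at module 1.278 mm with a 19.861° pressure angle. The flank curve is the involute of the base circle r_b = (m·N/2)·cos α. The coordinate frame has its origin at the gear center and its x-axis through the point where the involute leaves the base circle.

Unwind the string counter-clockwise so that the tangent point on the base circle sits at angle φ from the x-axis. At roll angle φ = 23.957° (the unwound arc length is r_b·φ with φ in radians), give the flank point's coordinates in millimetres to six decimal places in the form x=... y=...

pitch radius r_p = m·N/2 = 1.278·16/2 = 10.224000
base radius r_b = r_p·cos α = 10.224000·cos 19.861° = 9.615872
roll angle φ = 23.957° = 0.41812853 rad
x = r_b·(cos φ + φ·sin φ) = 9.615872·(0.91385045 + 0.41812853·0.40605092) = 10.420066
y = r_b·(sin φ − φ·cos φ) = 9.615872·(0.40605092 − 0.41812853·0.91385045) = 0.230242

x=10.420066 y=0.230242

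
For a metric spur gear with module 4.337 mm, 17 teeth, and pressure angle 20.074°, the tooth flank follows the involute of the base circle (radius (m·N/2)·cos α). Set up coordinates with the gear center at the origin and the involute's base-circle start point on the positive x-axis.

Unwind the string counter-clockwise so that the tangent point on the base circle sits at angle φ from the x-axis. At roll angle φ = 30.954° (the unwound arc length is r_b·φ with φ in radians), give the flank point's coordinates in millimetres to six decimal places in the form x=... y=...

x=39.315202 y=1.767347

pitch radius r_p = m·N/2 = 4.337·17/2 = 36.864500
base radius r_b = r_p·cos α = 36.864500·cos 20.074° = 34.624985
roll angle φ = 30.954° = 0.54024922 rad
x = r_b·(cos φ + φ·sin φ) = 34.624985·(0.85758052 + 0.54024922·0.51434973) = 39.315202
y = r_b·(sin φ − φ·cos φ) = 34.624985·(0.51434973 − 0.54024922·0.85758052) = 1.767347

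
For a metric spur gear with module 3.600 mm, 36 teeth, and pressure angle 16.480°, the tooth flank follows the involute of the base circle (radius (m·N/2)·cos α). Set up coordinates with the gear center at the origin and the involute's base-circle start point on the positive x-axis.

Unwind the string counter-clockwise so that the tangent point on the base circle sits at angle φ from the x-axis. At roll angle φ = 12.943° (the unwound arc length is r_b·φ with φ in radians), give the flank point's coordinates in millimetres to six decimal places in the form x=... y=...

pitch radius r_p = m·N/2 = 3.600·36/2 = 64.800000
base radius r_b = r_p·cos α = 64.800000·cos 16.480° = 62.137939
roll angle φ = 12.943° = 0.22589797 rad
x = r_b·(cos φ + φ·sin φ) = 62.137939·(0.97459337 + 0.22589797·0.22398160) = 63.703216
y = r_b·(sin φ − φ·cos φ) = 62.137939·(0.22398160 − 0.22589797·0.97459337) = 0.237550

x=63.703216 y=0.237550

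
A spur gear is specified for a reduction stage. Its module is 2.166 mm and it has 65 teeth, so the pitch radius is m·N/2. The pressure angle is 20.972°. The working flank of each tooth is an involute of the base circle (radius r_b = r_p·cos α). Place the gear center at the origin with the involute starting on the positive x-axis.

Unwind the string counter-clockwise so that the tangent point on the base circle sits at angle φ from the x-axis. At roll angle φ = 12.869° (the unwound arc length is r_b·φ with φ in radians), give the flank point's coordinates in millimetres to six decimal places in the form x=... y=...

x=67.368880 y=0.247017

pitch radius r_p = m·N/2 = 2.166·65/2 = 70.395000
base radius r_b = r_p·cos α = 70.395000·cos 20.972° = 65.731715
roll angle φ = 12.869° = 0.22460642 rad
x = r_b·(cos φ + φ·sin φ) = 65.731715·(0.97488184 + 0.22460642·0.22272269) = 67.368880
y = r_b·(sin φ − φ·cos φ) = 65.731715·(0.22272269 − 0.22460642·0.97488184) = 0.247017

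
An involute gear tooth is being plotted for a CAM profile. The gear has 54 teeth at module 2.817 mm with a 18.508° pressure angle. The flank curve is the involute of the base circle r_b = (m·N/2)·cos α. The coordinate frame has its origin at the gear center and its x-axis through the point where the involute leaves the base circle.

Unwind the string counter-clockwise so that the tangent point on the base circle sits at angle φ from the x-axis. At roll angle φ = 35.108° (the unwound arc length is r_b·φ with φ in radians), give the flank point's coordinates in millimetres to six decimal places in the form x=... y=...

pitch radius r_p = m·N/2 = 2.817·54/2 = 76.059000
base radius r_b = r_p·cos α = 76.059000·cos 18.508° = 72.125178
roll angle φ = 35.108° = 0.61275019 rad
x = r_b·(cos φ + φ·sin φ) = 72.125178·(0.81806942 + 0.61275019·0.57511948) = 84.420646
y = r_b·(sin φ − φ·cos φ) = 72.125178·(0.57511948 − 0.61275019·0.81806942) = 5.326249

x=84.420646 y=5.326249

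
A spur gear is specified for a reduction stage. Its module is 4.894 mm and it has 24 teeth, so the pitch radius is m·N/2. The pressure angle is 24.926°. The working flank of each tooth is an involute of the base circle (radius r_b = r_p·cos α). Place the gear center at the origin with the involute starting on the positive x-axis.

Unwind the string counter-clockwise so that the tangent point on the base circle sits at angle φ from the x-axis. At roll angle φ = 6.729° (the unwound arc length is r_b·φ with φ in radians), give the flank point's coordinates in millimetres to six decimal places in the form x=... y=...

pitch radius r_p = m·N/2 = 4.894·24/2 = 58.728000
base radius r_b = r_p·cos α = 58.728000·cos 24.926° = 53.257655
roll angle φ = 6.729° = 0.11744321 rad
x = r_b·(cos φ + φ·sin φ) = 53.257655·(0.99311147 + 0.11744321·0.11717341) = 53.623678
y = r_b·(sin φ − φ·cos φ) = 53.257655·(0.11717341 − 0.11744321·0.99311147) = 0.028717

x=53.623678 y=0.028717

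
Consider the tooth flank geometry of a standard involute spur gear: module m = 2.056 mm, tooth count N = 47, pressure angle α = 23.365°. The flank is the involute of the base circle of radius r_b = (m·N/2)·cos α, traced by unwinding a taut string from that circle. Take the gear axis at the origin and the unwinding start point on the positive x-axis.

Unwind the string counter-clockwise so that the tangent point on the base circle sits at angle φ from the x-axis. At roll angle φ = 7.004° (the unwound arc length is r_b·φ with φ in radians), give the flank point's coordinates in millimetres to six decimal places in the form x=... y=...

x=44.684106 y=0.026967

pitch radius r_p = m·N/2 = 2.056·47/2 = 48.316000
base radius r_b = r_p·cos α = 48.316000·cos 23.365° = 44.353946
roll angle φ = 7.004° = 0.12224286 rad
x = r_b·(cos φ + φ·sin φ) = 44.353946·(0.99253764 + 0.12224286·0.12193864) = 44.684106
y = r_b·(sin φ − φ·cos φ) = 44.353946·(0.12193864 − 0.12224286·0.99253764) = 0.026967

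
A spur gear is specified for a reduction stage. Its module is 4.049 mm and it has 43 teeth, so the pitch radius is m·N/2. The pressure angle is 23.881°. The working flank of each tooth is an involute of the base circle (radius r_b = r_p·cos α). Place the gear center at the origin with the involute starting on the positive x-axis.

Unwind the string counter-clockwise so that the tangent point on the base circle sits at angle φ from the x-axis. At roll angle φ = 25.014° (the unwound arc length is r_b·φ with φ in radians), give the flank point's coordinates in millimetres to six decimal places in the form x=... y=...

pitch radius r_p = m·N/2 = 4.049·43/2 = 87.053500
base radius r_b = r_p·cos α = 87.053500·cos 23.881° = 79.600698
roll angle φ = 25.014° = 0.43657666 rad
x = r_b·(cos φ + φ·sin φ) = 79.600698·(0.90620449 + 0.43657666·0.42283970) = 86.828954
y = r_b·(sin φ − φ·cos φ) = 79.600698·(0.42283970 − 0.43657666·0.90620449) = 2.166092

x=86.828954 y=2.166092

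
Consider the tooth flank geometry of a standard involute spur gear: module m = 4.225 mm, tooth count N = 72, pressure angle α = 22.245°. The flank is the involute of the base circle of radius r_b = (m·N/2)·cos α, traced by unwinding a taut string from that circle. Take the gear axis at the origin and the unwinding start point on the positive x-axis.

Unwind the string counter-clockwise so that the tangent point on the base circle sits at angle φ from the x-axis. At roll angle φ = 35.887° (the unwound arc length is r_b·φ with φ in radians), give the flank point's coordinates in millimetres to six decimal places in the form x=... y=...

x=165.744446 y=11.084805

pitch radius r_p = m·N/2 = 4.225·72/2 = 152.100000
base radius r_b = r_p·cos α = 152.100000·cos 22.245° = 140.779736
roll angle φ = 35.887° = 0.62634631 rad
x = r_b·(cos φ + φ·sin φ) = 140.779736·(0.81017466 + 0.62634631·0.58618855) = 165.744446
y = r_b·(sin φ − φ·cos φ) = 140.779736·(0.58618855 − 0.62634631·0.81017466) = 11.084805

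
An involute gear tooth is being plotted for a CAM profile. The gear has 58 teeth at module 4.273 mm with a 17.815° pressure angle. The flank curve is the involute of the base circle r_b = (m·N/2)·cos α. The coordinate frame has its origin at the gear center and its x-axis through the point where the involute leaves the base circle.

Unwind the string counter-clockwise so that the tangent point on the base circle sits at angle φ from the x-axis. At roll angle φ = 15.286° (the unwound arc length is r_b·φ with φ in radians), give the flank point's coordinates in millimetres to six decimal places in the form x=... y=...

pitch radius r_p = m·N/2 = 4.273·58/2 = 123.917000
base radius r_b = r_p·cos α = 123.917000·cos 17.815° = 117.975097
roll angle φ = 15.286° = 0.26679103 rad
x = r_b·(cos φ + φ·sin φ) = 117.975097·(0.96462187 + 0.26679103·0.26363736) = 122.099264
y = r_b·(sin φ − φ·cos φ) = 117.975097·(0.26363736 − 0.26679103·0.96462187) = 0.741461

x=122.099264 y=0.741461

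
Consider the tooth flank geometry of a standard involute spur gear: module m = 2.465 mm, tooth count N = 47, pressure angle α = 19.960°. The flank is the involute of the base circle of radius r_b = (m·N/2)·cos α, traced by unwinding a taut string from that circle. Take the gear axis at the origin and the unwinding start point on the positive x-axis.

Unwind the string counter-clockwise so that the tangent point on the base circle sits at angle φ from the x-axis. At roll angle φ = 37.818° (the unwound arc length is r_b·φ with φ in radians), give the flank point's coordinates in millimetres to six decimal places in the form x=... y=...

x=65.047484 y=4.995137

pitch radius r_p = m·N/2 = 2.465·47/2 = 57.927500
base radius r_b = r_p·cos α = 57.927500·cos 19.960° = 54.447863
roll angle φ = 37.818° = 0.66004862 rad
x = r_b·(cos φ + φ·sin φ) = 54.447863·(0.78996242 + 0.66004862·0.61315526) = 65.047484
y = r_b·(sin φ − φ·cos φ) = 54.447863·(0.61315526 − 0.66004862·0.78996242) = 4.995137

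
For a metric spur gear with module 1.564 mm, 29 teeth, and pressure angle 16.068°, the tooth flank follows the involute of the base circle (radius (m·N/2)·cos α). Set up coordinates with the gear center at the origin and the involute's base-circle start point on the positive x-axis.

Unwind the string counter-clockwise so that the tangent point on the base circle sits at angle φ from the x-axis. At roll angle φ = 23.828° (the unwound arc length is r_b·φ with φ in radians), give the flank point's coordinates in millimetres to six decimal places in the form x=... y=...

pitch radius r_p = m·N/2 = 1.564·29/2 = 22.678000
base radius r_b = r_p·cos α = 22.678000·cos 16.068° = 21.792059
roll angle φ = 23.828° = 0.41587705 rad
x = r_b·(cos φ + φ·sin φ) = 21.792059·(0.91476235 + 0.41587705·0.40399238) = 23.595864
y = r_b·(sin φ − φ·cos φ) = 21.792059·(0.40399238 − 0.41587705·0.91476235) = 0.513502

x=23.595864 y=0.513502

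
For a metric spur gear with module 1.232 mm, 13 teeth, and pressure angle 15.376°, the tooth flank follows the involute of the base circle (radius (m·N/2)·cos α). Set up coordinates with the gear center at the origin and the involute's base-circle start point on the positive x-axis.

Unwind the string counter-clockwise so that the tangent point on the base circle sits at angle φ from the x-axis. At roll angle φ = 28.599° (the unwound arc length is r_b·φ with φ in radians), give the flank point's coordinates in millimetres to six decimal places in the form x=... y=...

x=8.624157 y=0.312175

pitch radius r_p = m·N/2 = 1.232·13/2 = 8.008000
base radius r_b = r_p·cos α = 8.008000·cos 15.376° = 7.721366
roll angle φ = 28.599° = 0.49914671 rad
x = r_b·(cos φ + φ·sin φ) = 7.721366·(0.87799133 + 0.49914671·0.47867653) = 8.624157
y = r_b·(sin φ − φ·cos φ) = 7.721366·(0.47867653 − 0.49914671·0.87799133) = 0.312175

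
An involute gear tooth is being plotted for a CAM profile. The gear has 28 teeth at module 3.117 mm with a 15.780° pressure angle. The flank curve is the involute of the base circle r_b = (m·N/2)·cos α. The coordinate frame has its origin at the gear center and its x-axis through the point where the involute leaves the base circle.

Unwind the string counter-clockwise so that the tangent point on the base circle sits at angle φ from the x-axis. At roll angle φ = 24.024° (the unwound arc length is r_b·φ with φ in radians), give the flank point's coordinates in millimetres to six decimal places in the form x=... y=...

pitch radius r_p = m·N/2 = 3.117·28/2 = 43.638000
base radius r_b = r_p·cos α = 43.638000·cos 15.780° = 41.993414
roll angle φ = 24.024° = 0.41929790 rad
x = r_b·(cos φ + φ·sin φ) = 41.993414·(0.91337500 + 0.41929790·0.40711927) = 45.524189
y = r_b·(sin φ − φ·cos φ) = 41.993414·(0.40711927 − 0.41929790·0.91337500) = 1.013849

x=45.524189 y=1.013849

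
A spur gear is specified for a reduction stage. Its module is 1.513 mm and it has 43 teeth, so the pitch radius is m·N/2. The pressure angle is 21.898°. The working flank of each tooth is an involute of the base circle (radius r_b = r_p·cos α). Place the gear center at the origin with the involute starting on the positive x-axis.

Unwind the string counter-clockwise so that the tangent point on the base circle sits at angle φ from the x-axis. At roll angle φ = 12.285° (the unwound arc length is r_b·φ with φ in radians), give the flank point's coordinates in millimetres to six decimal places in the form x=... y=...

pitch radius r_p = m·N/2 = 1.513·43/2 = 32.529500
base radius r_b = r_p·cos α = 32.529500·cos 21.898° = 30.182473
roll angle φ = 12.285° = 0.21441370 rad
x = r_b·(cos φ + φ·sin φ) = 30.182473·(0.97710131 + 0.21441370·0.21277459) = 30.868312
y = r_b·(sin φ − φ·cos φ) = 30.182473·(0.21277459 − 0.21441370·0.97710131) = 0.098717

x=30.868312 y=0.098717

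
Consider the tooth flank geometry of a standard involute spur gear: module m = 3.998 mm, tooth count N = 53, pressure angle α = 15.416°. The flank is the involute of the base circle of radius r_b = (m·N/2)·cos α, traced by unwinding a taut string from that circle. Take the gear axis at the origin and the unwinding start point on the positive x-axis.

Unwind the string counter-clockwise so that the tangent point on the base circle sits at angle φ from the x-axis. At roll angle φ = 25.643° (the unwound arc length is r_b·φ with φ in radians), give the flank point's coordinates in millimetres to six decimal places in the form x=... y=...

x=111.857696 y=2.991358

pitch radius r_p = m·N/2 = 3.998·53/2 = 105.947000
base radius r_b = r_p·cos α = 105.947000·cos 15.416° = 102.135155
roll angle φ = 25.643° = 0.44755478 rad
x = r_b·(cos φ + φ·sin φ) = 102.135155·(0.90150800 + 0.44755478·0.43276244) = 111.857696
y = r_b·(sin φ − φ·cos φ) = 102.135155·(0.43276244 − 0.44755478·0.90150800) = 2.991358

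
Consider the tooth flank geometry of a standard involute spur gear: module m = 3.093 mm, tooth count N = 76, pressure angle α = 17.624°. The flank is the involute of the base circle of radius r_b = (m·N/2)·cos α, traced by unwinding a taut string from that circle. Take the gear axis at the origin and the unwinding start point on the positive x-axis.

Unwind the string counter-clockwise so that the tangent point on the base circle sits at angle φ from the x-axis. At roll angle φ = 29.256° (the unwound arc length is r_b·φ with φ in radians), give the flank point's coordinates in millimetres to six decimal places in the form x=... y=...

x=125.682208 y=4.842566

pitch radius r_p = m·N/2 = 3.093·76/2 = 117.534000
base radius r_b = r_p·cos α = 117.534000·cos 17.624° = 112.017416
roll angle φ = 29.256° = 0.51061353 rad
x = r_b·(cos φ + φ·sin φ) = 112.017416·(0.87244483 + 0.51061353·0.48871261) = 125.682208
y = r_b·(sin φ − φ·cos φ) = 112.017416·(0.48871261 − 0.51061353·0.87244483) = 4.842566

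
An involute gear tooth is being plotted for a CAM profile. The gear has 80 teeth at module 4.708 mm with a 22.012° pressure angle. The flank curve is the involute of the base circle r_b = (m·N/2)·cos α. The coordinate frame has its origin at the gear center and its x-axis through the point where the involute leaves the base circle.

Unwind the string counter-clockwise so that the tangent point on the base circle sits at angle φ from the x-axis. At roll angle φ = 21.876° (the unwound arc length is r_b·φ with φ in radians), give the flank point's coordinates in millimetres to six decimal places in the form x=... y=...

x=186.858272 y=3.192242

pitch radius r_p = m·N/2 = 4.708·80/2 = 188.320000
base radius r_b = r_p·cos α = 188.320000·cos 22.012° = 174.592485
roll angle φ = 21.876° = 0.38180823 rad
x = r_b·(cos φ + φ·sin φ) = 174.592485·(0.92799241 + 0.38180823·0.37259910) = 186.858272
y = r_b·(sin φ − φ·cos φ) = 174.592485·(0.37259910 − 0.38180823·0.92799241) = 3.192242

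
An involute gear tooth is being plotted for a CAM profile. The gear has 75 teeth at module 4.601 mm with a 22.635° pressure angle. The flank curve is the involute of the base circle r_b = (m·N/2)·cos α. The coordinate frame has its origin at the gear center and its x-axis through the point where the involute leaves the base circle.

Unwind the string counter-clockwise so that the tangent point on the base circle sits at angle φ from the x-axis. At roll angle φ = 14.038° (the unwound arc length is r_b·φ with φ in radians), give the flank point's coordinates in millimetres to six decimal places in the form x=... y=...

x=163.956146 y=0.776052

pitch radius r_p = m·N/2 = 4.601·75/2 = 172.537500
base radius r_b = r_p·cos α = 172.537500·cos 22.635° = 159.247849
roll angle φ = 14.038° = 0.24500932 rad
x = r_b·(cos φ + φ·sin φ) = 159.247849·(0.97013506 + 0.24500932·0.24256537) = 163.956146
y = r_b·(sin φ − φ·cos φ) = 159.247849·(0.24256537 − 0.24500932·0.97013506) = 0.776052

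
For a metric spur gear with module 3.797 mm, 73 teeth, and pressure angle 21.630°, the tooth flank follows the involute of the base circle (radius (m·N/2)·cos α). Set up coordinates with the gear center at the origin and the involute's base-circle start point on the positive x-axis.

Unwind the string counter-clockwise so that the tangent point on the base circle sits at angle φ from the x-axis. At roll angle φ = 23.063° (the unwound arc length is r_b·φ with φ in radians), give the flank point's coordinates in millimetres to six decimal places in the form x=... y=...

x=138.849539 y=2.755669

pitch radius r_p = m·N/2 = 3.797·73/2 = 138.590500
base radius r_b = r_p·cos α = 138.590500·cos 21.630° = 128.831457
roll angle φ = 23.063° = 0.40252529 rad
x = r_b·(cos φ + φ·sin φ) = 128.831457·(0.92007467 + 0.40252529·0.39174304) = 138.849539
y = r_b·(sin φ − φ·cos φ) = 128.831457·(0.39174304 − 0.40252529·0.92007467) = 2.755669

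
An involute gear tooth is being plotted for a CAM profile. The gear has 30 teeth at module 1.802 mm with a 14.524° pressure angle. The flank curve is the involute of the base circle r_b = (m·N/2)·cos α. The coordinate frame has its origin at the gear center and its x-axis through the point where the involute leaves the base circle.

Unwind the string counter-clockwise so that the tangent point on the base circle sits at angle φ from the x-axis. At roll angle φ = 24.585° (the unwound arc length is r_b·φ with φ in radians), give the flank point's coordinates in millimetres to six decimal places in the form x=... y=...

x=28.465273 y=0.676464

pitch radius r_p = m·N/2 = 1.802·30/2 = 27.030000
base radius r_b = r_p·cos α = 27.030000·cos 14.524° = 26.166194
roll angle φ = 24.585° = 0.42908920 rad
x = r_b·(cos φ + φ·sin φ) = 26.166194·(0.90934506 + 0.42908920·0.41604274) = 28.465273
y = r_b·(sin φ − φ·cos φ) = 26.166194·(0.41604274 − 0.42908920·0.90934506) = 0.676464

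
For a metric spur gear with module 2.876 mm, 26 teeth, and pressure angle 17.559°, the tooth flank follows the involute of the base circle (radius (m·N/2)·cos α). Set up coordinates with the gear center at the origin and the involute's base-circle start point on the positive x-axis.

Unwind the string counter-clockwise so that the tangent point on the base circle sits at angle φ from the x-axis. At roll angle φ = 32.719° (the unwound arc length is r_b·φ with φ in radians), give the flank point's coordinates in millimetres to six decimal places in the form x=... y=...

x=40.992779 y=2.141373

pitch radius r_p = m·N/2 = 2.876·26/2 = 37.388000
base radius r_b = r_p·cos α = 37.388000·cos 17.559° = 35.645973
roll angle φ = 32.719° = 0.57105428 rad
x = r_b·(cos φ + φ·sin φ) = 35.645973·(0.84133159 + 0.57105428·0.54051935) = 40.992779
y = r_b·(sin φ − φ·cos φ) = 35.645973·(0.54051935 − 0.57105428·0.84133159) = 2.141373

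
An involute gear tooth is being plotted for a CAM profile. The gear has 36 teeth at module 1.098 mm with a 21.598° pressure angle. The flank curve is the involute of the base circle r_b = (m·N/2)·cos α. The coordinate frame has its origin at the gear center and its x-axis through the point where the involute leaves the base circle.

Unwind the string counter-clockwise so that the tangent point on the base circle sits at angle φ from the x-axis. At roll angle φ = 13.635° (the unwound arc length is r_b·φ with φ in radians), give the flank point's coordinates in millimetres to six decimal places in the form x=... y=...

x=18.889361 y=0.082087

pitch radius r_p = m·N/2 = 1.098·36/2 = 19.764000
base radius r_b = r_p·cos α = 19.764000·cos 21.598° = 18.376356
roll angle φ = 13.635° = 0.23797564 rad
x = r_b·(cos φ + φ·sin φ) = 18.376356·(0.97181718 + 0.23797564·0.23573581) = 18.889361
y = r_b·(sin φ − φ·cos φ) = 18.376356·(0.23573581 − 0.23797564·0.97181718) = 0.082087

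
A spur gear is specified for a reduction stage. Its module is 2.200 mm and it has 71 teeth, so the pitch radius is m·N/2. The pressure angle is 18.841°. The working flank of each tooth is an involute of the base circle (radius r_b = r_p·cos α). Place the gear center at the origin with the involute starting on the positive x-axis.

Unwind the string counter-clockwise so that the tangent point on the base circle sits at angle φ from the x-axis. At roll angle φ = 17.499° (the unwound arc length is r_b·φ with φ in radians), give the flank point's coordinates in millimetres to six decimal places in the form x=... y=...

x=77.282653 y=0.695390

pitch radius r_p = m·N/2 = 2.200·71/2 = 78.100000
base radius r_b = r_p·cos α = 78.100000·cos 18.841° = 73.915278
roll angle φ = 17.499° = 0.30541517 rad
x = r_b·(cos φ + φ·sin φ) = 73.915278·(0.95372220 + 0.30541517·0.30068915) = 77.282653
y = r_b·(sin φ − φ·cos φ) = 73.915278·(0.30068915 − 0.30541517·0.95372220) = 0.695390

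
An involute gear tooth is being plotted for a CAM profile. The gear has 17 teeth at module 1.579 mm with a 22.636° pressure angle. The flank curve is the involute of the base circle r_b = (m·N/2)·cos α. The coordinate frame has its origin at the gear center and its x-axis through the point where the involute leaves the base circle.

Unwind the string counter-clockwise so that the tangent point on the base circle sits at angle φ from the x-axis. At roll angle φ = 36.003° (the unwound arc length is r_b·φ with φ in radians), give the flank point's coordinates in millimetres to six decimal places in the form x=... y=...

x=14.597079 y=0.984621

pitch radius r_p = m·N/2 = 1.579·17/2 = 13.421500
base radius r_b = r_p·cos α = 13.421500·cos 22.636° = 12.387623
roll angle φ = 36.003° = 0.62837089 rad
x = r_b·(cos φ + φ·sin φ) = 12.387623·(0.80898622 + 0.62837089·0.58782761) = 14.597079
y = r_b·(sin φ − φ·cos φ) = 12.387623·(0.58782761 − 0.62837089·0.80898622) = 0.984621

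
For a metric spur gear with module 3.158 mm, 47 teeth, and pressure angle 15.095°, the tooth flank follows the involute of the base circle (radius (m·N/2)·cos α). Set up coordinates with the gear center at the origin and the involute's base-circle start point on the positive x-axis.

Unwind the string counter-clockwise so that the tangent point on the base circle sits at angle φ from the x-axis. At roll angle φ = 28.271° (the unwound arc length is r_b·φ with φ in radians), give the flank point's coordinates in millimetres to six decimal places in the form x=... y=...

x=79.850968 y=2.799974

pitch radius r_p = m·N/2 = 3.158·47/2 = 74.213000
base radius r_b = r_p·cos α = 74.213000·cos 15.095° = 71.652307
roll angle φ = 28.271° = 0.49342203 rad
x = r_b·(cos φ + φ·sin φ) = 71.652307·(0.88071720 + 0.49342203·0.47364250) = 79.850968
y = r_b·(sin φ − φ·cos φ) = 71.652307·(0.47364250 − 0.49342203·0.88071720) = 2.799974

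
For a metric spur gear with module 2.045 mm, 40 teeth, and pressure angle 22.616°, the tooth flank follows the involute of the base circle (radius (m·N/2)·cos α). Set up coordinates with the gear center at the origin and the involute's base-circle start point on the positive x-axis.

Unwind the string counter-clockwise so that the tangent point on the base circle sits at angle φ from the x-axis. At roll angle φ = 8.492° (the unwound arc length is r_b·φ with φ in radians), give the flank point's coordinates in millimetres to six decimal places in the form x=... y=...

x=38.167317 y=0.040885

pitch radius r_p = m·N/2 = 2.045·40/2 = 40.900000
base radius r_b = r_p·cos α = 40.900000·cos 22.616° = 37.754907
roll angle φ = 8.492° = 0.14821336 rad
x = r_b·(cos φ + φ·sin φ) = 37.754907·(0.98903649 + 0.14821336·0.14767132) = 38.167317
y = r_b·(sin φ − φ·cos φ) = 37.754907·(0.14767132 − 0.14821336·0.98903649) = 0.040885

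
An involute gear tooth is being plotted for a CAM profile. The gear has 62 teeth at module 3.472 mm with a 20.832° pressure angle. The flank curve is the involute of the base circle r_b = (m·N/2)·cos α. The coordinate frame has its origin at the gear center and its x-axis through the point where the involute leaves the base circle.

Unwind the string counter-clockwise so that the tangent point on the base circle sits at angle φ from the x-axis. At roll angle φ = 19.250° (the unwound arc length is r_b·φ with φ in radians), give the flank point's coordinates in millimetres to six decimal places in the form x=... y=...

pitch radius r_p = m·N/2 = 3.472·62/2 = 107.632000
base radius r_b = r_p·cos α = 107.632000·cos 20.832° = 100.595795
roll angle φ = 19.250° = 0.33597588 rad
x = r_b·(cos φ + φ·sin φ) = 100.595795·(0.94408902 + 0.33597588·0.32969065) = 106.114191
y = r_b·(sin φ − φ·cos φ) = 100.595795·(0.32969065 − 0.33597588·0.94408902) = 1.257398

x=106.114191 y=1.257398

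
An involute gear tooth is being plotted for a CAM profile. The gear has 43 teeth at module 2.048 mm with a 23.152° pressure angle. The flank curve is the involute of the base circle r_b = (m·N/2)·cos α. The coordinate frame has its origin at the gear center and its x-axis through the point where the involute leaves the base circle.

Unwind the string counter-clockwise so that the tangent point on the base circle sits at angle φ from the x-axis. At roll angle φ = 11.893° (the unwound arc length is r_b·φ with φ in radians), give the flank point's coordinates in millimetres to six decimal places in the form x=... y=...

x=41.348703 y=0.120176

pitch radius r_p = m·N/2 = 2.048·43/2 = 44.032000
base radius r_b = r_p·cos α = 44.032000·cos 23.152° = 40.485885
roll angle φ = 11.893° = 0.20757201 rad
x = r_b·(cos φ + φ·sin φ) = 40.485885·(0.97853417 + 0.20757201·0.20608464) = 41.348703
y = r_b·(sin φ − φ·cos φ) = 40.485885·(0.20608464 − 0.20757201·0.97853417) = 0.120176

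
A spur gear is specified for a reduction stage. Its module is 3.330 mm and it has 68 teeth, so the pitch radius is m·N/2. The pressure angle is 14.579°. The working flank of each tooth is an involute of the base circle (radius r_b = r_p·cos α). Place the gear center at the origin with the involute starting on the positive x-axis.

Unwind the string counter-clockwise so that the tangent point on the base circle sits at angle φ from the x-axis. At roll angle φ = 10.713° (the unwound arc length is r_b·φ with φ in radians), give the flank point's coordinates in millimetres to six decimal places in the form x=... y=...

pitch radius r_p = m·N/2 = 3.330·68/2 = 113.220000
base radius r_b = r_p·cos α = 113.220000·cos 14.579° = 109.574485
roll angle φ = 10.713° = 0.18697712 rad
x = r_b·(cos φ + φ·sin φ) = 109.574485·(0.98257064 + 0.18697712·0.18588956) = 111.473163
y = r_b·(sin φ − φ·cos φ) = 109.574485·(0.18588956 − 0.18697712·0.98257064) = 0.237922

x=111.473163 y=0.237922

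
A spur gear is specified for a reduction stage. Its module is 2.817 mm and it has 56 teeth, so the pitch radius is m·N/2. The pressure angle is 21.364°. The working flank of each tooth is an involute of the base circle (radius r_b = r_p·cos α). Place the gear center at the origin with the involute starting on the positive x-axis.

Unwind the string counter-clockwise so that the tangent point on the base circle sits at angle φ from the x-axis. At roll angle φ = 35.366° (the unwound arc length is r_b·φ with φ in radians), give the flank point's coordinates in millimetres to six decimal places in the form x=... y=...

pitch radius r_p = m·N/2 = 2.817·56/2 = 78.876000
base radius r_b = r_p·cos α = 78.876000·cos 21.364° = 73.456027
roll angle φ = 35.366° = 0.61725314 rad
x = r_b·(cos φ + φ·sin φ) = 73.456027·(0.81547140 + 0.61725314·0.57879736) = 86.144520
y = r_b·(sin φ − φ·cos φ) = 73.456027·(0.57879736 − 0.61725314·0.81547140) = 5.541896

x=86.144520 y=5.541896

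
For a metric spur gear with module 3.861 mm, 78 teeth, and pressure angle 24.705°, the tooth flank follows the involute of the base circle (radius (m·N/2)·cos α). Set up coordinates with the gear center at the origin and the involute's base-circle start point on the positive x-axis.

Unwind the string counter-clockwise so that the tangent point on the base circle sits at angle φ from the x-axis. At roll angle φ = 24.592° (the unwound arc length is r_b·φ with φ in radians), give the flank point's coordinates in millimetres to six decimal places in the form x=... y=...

x=148.822863 y=3.539536

pitch radius r_p = m·N/2 = 3.861·78/2 = 150.579000
base radius r_b = r_p·cos α = 150.579000·cos 24.705° = 136.796761
roll angle φ = 24.592° = 0.42921137 rad
x = r_b·(cos φ + φ·sin φ) = 136.796761·(0.90929422 + 0.42921137·0.41615383) = 148.822863
y = r_b·(sin φ − φ·cos φ) = 136.796761·(0.41615383 − 0.42921137·0.90929422) = 3.539536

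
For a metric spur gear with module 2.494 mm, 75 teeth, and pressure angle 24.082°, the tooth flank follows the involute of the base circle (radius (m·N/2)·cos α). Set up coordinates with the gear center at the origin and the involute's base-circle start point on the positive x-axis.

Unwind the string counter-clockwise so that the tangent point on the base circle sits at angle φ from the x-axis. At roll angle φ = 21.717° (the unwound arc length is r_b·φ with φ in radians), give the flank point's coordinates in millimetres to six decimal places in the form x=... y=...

pitch radius r_p = m·N/2 = 2.494·75/2 = 93.525000
base radius r_b = r_p·cos α = 93.525000·cos 24.082° = 85.384810
roll angle φ = 21.717° = 0.37903315 rad
x = r_b·(cos φ + φ·sin φ) = 85.384810·(0.92902282 + 0.37903315·0.37002242) = 91.299722
y = r_b·(sin φ − φ·cos φ) = 85.384810·(0.37002242 − 0.37903315·0.92902282) = 1.527702

x=91.299722 y=1.527702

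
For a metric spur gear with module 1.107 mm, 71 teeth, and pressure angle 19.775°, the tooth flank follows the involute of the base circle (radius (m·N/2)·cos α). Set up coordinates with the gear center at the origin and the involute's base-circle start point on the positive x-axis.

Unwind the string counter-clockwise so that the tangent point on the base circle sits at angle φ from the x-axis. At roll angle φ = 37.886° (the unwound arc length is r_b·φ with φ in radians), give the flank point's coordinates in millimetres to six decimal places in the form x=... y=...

pitch radius r_p = m·N/2 = 1.107·71/2 = 39.298500
base radius r_b = r_p·cos α = 39.298500·cos 19.775° = 36.981008
roll angle φ = 37.886° = 0.66123544 rad
x = r_b·(cos φ + φ·sin φ) = 36.981008·(0.78923416 + 0.66123544·0.61409237) = 44.203169
y = r_b·(sin φ − φ·cos φ) = 36.981008·(0.61409237 − 0.66123544·0.78923416) = 3.410491

x=44.203169 y=3.410491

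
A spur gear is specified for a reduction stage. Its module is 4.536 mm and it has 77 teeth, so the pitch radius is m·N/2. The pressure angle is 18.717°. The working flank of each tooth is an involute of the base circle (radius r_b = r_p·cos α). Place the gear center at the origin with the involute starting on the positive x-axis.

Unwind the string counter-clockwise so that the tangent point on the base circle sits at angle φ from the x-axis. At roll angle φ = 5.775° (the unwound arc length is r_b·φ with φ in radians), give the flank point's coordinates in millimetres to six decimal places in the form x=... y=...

x=166.238428 y=0.056398

pitch radius r_p = m·N/2 = 4.536·77/2 = 174.636000
base radius r_b = r_p·cos α = 174.636000·cos 18.717° = 165.400394
roll angle φ = 5.775° = 0.10079276 rad
x = r_b·(cos φ + φ·sin φ) = 165.400394·(0.99492471 + 0.10079276·0.10062219) = 166.238428
y = r_b·(sin φ − φ·cos φ) = 165.400394·(0.10062219 − 0.10079276·0.99492471) = 0.056398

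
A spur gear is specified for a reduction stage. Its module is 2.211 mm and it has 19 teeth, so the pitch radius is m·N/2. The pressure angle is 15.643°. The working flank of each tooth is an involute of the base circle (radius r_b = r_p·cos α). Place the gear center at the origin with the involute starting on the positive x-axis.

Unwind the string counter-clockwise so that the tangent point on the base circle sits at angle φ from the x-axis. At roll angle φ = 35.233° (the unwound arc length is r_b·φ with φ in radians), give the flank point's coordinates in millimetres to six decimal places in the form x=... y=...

pitch radius r_p = m·N/2 = 2.211·19/2 = 21.004500
base radius r_b = r_p·cos α = 21.004500·cos 15.643° = 20.226503
roll angle φ = 35.233° = 0.61493186 rad
x = r_b·(cos φ + φ·sin φ) = 20.226503·(0.81681276 + 0.61493186·0.57690286) = 23.696738
y = r_b·(sin φ − φ·cos φ) = 20.226503·(0.57690286 − 0.61493186·0.81681276) = 1.509275

x=23.696738 y=1.509275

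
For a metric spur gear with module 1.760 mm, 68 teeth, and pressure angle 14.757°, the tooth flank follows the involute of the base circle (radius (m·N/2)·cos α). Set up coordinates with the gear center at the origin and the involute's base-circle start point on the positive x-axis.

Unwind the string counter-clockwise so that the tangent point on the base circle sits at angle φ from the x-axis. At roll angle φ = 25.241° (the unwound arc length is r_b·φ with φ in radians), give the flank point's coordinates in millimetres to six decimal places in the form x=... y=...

x=63.211816 y=1.617347

pitch radius r_p = m·N/2 = 1.760·68/2 = 59.840000
base radius r_b = r_p·cos α = 59.840000·cos 14.757° = 57.866167
roll angle φ = 25.241° = 0.44053856 rad
x = r_b·(cos φ + φ·sin φ) = 57.866167·(0.90452214 + 0.44053856·0.42642666) = 63.211816
y = r_b·(sin φ − φ·cos φ) = 57.866167·(0.42642666 − 0.44053856·0.90452214) = 1.617347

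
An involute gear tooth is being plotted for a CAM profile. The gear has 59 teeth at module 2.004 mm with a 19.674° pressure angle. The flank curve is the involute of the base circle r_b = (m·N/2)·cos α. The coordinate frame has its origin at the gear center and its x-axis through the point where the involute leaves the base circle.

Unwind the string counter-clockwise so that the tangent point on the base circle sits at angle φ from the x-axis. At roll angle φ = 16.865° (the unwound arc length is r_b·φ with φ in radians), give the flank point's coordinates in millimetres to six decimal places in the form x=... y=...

pitch radius r_p = m·N/2 = 2.004·59/2 = 59.118000
base radius r_b = r_p·cos α = 59.118000·cos 19.674° = 55.666893
roll angle φ = 16.865° = 0.29434978 rad
x = r_b·(cos φ + φ·sin φ) = 55.666893·(0.95699099 + 0.29434978·0.29011766) = 58.026449
y = r_b·(sin φ − φ·cos φ) = 55.666893·(0.29011766 − 0.29434978·0.95699099) = 0.469137

x=58.026449 y=0.469137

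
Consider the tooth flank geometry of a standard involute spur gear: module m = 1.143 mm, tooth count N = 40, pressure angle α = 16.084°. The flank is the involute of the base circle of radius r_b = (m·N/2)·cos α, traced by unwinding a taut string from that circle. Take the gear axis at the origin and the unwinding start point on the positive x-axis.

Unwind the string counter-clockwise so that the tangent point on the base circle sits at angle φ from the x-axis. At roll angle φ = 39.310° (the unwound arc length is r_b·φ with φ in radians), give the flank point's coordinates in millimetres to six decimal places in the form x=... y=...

pitch radius r_p = m·N/2 = 1.143·40/2 = 22.860000
base radius r_b = r_p·cos α = 22.860000·cos 16.084° = 21.965181
roll angle φ = 39.310° = 0.68608893 rad
x = r_b·(cos φ + φ·sin φ) = 21.965181·(0.77372965 + 0.68608893·0.63351592) = 26.542239
y = r_b·(sin φ − φ·cos φ) = 21.965181·(0.63351592 − 0.68608893·0.77372965) = 2.255134

x=26.542239 y=2.255134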